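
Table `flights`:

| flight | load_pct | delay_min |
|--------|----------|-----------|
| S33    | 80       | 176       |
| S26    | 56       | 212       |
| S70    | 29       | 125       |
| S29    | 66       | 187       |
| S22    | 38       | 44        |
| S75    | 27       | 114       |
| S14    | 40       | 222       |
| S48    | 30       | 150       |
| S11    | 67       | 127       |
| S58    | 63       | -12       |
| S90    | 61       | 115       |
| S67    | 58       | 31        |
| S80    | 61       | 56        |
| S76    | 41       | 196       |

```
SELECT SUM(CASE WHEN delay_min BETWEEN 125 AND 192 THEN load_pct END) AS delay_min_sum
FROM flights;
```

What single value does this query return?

flight=S33: ✓ → 80
flight=S26: ✗
flight=S70: ✓ → 29
flight=S29: ✓ → 66
flight=S22: ✗
flight=S75: ✗
flight=S14: ✗
flight=S48: ✓ → 30
flight=S11: ✓ → 67
flight=S58: ✗
flight=S90: ✗
flight=S67: ✗
flight=S80: ✗
flight=S76: ✗
delay_min_sum = 80 + 29 + 66 + 30 + 67 = 272

272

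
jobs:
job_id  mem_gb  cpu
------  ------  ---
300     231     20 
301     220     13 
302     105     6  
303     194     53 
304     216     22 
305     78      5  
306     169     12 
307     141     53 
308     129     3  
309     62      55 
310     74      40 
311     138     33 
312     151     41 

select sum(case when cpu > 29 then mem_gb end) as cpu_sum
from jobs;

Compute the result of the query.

760

job_id=300: ✗
job_id=301: ✗
job_id=302: ✗
job_id=303: ✓ → 194
job_id=304: ✗
job_id=305: ✗
job_id=306: ✗
job_id=307: ✓ → 141
job_id=308: ✗
job_id=309: ✓ → 62
job_id=310: ✓ → 74
job_id=311: ✓ → 138
job_id=312: ✓ → 151
cpu_sum = 194 + 141 + 62 + 74 + 138 + 151 = 760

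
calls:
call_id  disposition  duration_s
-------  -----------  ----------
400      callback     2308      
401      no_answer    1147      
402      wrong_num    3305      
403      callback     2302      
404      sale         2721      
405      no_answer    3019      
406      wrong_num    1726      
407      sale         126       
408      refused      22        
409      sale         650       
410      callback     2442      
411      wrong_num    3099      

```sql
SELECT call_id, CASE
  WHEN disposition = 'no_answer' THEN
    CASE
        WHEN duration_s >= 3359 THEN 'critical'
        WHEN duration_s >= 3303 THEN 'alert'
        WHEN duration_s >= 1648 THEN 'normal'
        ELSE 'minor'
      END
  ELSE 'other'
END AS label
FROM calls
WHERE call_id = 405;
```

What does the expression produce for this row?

normal

call_id = 405: disposition=no_answer, duration_s=3019.
disposition='no_answer' → inner[duration_s >= 1648] → normal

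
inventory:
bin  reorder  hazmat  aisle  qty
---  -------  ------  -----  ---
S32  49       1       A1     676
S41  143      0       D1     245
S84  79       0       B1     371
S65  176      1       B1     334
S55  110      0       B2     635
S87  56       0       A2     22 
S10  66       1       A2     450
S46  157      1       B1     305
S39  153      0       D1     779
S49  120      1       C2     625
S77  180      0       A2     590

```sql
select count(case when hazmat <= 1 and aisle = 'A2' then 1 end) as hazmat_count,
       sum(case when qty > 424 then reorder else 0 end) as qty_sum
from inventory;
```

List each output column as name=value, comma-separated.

[hazmat_count: hazmat <= 1 and aisle = 'A2']
bin=S32: ✗
bin=S41: ✗
bin=S84: ✗
bin=S65: ✗
bin=S55: ✗
bin=S87: ✓ → 1
bin=S10: ✓ → 1
bin=S46: ✗
bin=S39: ✗
bin=S49: ✗
bin=S77: ✓ → 1
hazmat_count = COUNT(1, 1, 1) = 3
—
[qty_sum: qty > 424]
bin=S32: ✓ → 49
bin=S41: ✗
bin=S84: ✗
bin=S65: ✗
bin=S55: ✓ → 110
bin=S87: ✗
bin=S10: ✓ → 66
bin=S46: ✗
bin=S39: ✓ → 153
bin=S49: ✓ → 120
bin=S77: ✓ → 180
qty_sum = 49 + 110 + 66 + 153 + 120 + 180 = 678

hazmat_count=3, qty_sum=678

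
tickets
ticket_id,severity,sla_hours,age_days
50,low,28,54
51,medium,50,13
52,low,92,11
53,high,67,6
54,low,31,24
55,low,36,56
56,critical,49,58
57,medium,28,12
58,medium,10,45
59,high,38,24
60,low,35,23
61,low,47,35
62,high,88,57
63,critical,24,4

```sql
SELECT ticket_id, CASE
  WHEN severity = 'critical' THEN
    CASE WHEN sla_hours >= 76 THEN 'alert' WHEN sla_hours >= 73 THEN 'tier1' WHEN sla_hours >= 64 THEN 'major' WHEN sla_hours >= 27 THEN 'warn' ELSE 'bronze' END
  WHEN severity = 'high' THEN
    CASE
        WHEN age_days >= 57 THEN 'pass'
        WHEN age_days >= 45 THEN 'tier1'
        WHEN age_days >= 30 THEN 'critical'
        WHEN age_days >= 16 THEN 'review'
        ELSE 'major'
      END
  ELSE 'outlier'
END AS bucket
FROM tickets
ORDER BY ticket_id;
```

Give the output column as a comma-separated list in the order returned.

ticket_id=50: severity='low' → outer ELSE → outlier
ticket_id=51: severity='medium' → outer ELSE → outlier
ticket_id=52: severity='low' → outer ELSE → outlier
ticket_id=53: severity='high' → inner[ELSE] → major
ticket_id=54: severity='low' → outer ELSE → outlier
ticket_id=55: severity='low' → outer ELSE → outlier
ticket_id=56: severity='critical' → inner[sla_hours >= 27] → warn
ticket_id=57: severity='medium' → outer ELSE → outlier
ticket_id=58: severity='medium' → outer ELSE → outlier
ticket_id=59: severity='high' → inner[age_days >= 16] → review
ticket_id=60: severity='low' → outer ELSE → outlier
ticket_id=61: severity='low' → outer ELSE → outlier
ticket_id=62: severity='high' → inner[age_days >= 57] → pass
ticket_id=63: severity='critical' → inner[ELSE] → bronze

outlier, outlier, outlier, major, outlier, outlier, warn, outlier, outlier, review, outlier, outlier, pass, bronze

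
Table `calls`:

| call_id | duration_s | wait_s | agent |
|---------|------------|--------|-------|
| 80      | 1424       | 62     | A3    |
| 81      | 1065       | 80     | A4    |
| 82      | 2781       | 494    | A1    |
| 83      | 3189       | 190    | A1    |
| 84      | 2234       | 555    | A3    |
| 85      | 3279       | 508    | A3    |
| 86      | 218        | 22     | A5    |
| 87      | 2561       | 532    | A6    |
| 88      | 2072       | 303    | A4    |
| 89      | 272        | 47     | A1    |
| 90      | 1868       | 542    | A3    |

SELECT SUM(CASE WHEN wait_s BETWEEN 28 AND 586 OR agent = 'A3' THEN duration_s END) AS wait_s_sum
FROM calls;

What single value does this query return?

call_id=80: ✓ → 1424
call_id=81: ✓ → 1065
call_id=82: ✓ → 2781
call_id=83: ✓ → 3189
call_id=84: ✓ → 2234
call_id=85: ✓ → 3279
call_id=86: ✗
call_id=87: ✓ → 2561
call_id=88: ✓ → 2072
call_id=89: ✓ → 272
call_id=90: ✓ → 1868
wait_s_sum = 1424 + 1065 + 2781 + 3189 + 2234 + 3279 + 2561 + 2072 + 272 + 1868 = 20745

20745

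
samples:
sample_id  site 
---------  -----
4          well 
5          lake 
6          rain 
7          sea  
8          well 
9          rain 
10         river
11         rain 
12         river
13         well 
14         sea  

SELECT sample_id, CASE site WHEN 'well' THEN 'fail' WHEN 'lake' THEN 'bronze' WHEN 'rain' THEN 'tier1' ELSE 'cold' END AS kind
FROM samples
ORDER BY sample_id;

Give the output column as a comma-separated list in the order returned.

fail, bronze, tier1, cold, fail, tier1, cold, tier1, cold, fail, cold

sample_id=4: site='well' → fail
sample_id=5: site='lake' → bronze
sample_id=6: site='rain' → tier1
sample_id=7: ELSE → cold
sample_id=8: site='well' → fail
sample_id=9: site='rain' → tier1
sample_id=10: ELSE → cold
sample_id=11: site='rain' → tier1
sample_id=12: ELSE → cold
sample_id=13: site='well' → fail
sample_id=14: ELSE → cold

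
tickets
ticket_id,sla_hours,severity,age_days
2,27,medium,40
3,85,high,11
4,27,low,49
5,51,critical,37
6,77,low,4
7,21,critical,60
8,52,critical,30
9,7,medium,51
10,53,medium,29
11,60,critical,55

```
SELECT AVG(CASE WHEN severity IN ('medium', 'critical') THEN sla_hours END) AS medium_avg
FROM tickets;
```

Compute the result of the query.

ticket_id=2: ✓ → 27
ticket_id=3: ✗
ticket_id=4: ✗
ticket_id=5: ✓ → 51
ticket_id=6: ✗
ticket_id=7: ✓ → 21
ticket_id=8: ✓ → 52
ticket_id=9: ✓ → 7
ticket_id=10: ✓ → 53
ticket_id=11: ✓ → 60
medium_avg = (27 + 51 + 21 + 52 + 7 + 53 + 60) / 7 = 38.7142857143

38.7142857143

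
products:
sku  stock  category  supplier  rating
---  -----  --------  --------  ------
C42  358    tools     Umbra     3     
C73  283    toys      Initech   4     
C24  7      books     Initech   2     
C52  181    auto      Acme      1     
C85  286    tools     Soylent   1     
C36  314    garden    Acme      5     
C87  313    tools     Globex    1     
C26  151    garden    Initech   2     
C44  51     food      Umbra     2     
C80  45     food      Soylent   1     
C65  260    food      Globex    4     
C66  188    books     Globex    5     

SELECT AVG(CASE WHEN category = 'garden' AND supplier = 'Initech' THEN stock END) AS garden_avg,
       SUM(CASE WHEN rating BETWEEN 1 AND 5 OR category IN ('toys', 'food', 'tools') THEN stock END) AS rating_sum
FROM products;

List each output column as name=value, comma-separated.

garden_avg=151, rating_sum=2437

[garden_avg: category = 'garden' AND supplier = 'Initech']
sku=C42: ✗
sku=C73: ✗
sku=C24: ✗
sku=C52: ✗
sku=C85: ✗
sku=C36: ✗
sku=C87: ✗
sku=C26: ✓ → 151
sku=C44: ✗
sku=C80: ✗
sku=C65: ✗
sku=C66: ✗
garden_avg = 151
—
[rating_sum: rating BETWEEN 1 AND 5 OR category IN ('toys', 'food', 'tools')]
sku=C42: ✓ → 358
sku=C73: ✓ → 283
sku=C24: ✓ → 7
sku=C52: ✓ → 181
sku=C85: ✓ → 286
sku=C36: ✓ → 314
sku=C87: ✓ → 313
sku=C26: ✓ → 151
sku=C44: ✓ → 51
sku=C80: ✓ → 45
sku=C65: ✓ → 260
sku=C66: ✓ → 188
rating_sum = 358 + 283 + 7 + 181 + 286 + 314 + 313 + 151 + 51 + 45 + 260 + 188 = 2437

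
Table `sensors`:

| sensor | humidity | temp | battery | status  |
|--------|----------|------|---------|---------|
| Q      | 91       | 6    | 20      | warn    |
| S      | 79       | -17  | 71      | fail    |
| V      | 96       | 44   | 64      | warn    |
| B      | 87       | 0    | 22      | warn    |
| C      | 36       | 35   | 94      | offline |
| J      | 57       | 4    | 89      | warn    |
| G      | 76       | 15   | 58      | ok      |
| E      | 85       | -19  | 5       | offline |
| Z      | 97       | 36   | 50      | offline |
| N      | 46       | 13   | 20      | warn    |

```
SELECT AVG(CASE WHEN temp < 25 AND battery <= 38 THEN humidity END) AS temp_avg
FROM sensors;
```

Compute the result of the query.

sensor=Q: ✓ → 91
sensor=S: ✗
sensor=V: ✗
sensor=B: ✓ → 87
sensor=C: ✗
sensor=J: ✗
sensor=G: ✗
sensor=E: ✓ → 85
sensor=Z: ✗
sensor=N: ✓ → 46
temp_avg = (91 + 87 + 85 + 46) / 4 = 77.25

77.25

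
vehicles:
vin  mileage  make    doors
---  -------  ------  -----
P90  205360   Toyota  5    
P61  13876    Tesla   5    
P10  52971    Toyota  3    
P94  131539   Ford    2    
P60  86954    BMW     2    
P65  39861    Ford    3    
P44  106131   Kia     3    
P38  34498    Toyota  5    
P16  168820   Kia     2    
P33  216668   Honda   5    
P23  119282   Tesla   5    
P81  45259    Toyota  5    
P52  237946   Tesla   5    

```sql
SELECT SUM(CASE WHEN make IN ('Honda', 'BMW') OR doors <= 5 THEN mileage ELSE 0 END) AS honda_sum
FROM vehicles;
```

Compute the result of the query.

1459165

vin=P90: ✓ → 205360
vin=P61: ✓ → 13876
vin=P10: ✓ → 52971
vin=P94: ✓ → 131539
vin=P60: ✓ → 86954
vin=P65: ✓ → 39861
vin=P44: ✓ → 106131
vin=P38: ✓ → 34498
vin=P16: ✓ → 168820
vin=P33: ✓ → 216668
vin=P23: ✓ → 119282
vin=P81: ✓ → 45259
vin=P52: ✓ → 237946
honda_sum = 205360 + 13876 + 52971 + 131539 + 86954 + 39861 + 106131 + 34498 + 168820 + 216668 + 119282 + 45259 + 237946 = 1459165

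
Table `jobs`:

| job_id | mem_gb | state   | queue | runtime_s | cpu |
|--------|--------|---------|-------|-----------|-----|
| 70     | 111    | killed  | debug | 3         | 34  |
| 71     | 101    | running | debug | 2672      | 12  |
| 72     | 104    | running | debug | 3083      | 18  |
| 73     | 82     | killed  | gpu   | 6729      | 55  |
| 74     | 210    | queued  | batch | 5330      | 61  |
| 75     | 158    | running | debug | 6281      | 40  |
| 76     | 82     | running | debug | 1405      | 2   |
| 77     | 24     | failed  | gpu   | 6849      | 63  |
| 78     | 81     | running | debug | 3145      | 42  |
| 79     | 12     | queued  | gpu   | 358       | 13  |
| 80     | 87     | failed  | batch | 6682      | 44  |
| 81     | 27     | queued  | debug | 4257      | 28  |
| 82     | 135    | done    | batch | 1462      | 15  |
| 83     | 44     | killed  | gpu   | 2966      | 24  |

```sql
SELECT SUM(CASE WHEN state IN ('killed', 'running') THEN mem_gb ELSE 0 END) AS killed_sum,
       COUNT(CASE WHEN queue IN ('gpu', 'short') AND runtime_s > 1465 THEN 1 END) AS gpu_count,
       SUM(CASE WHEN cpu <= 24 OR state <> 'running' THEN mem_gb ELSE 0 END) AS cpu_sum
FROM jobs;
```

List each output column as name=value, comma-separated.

[killed_sum: state IN ('killed', 'running')]
job_id=70: ✓ → 111
job_id=71: ✓ → 101
job_id=72: ✓ → 104
job_id=73: ✓ → 82
job_id=74: ✗
job_id=75: ✓ → 158
job_id=76: ✓ → 82
job_id=77: ✗
job_id=78: ✓ → 81
job_id=79: ✗
job_id=80: ✗
job_id=81: ✗
job_id=82: ✗
job_id=83: ✓ → 44
killed_sum = 111 + 101 + 104 + 82 + 158 + 82 + 81 + 44 = 763
—
[gpu_count: queue IN ('gpu', 'short') AND runtime_s > 1465]
job_id=70: ✗
job_id=71: ✗
job_id=72: ✗
job_id=73: ✓ → 1
job_id=74: ✗
job_id=75: ✗
job_id=76: ✗
job_id=77: ✓ → 1
job_id=78: ✗
job_id=79: ✗
job_id=80: ✗
job_id=81: ✗
job_id=82: ✗
job_id=83: ✓ → 1
gpu_count = COUNT(1, 1, 1) = 3
—
[cpu_sum: cpu <= 24 OR state <> 'running']
job_id=70: ✓ → 111
job_id=71: ✓ → 101
job_id=72: ✓ → 104
job_id=73: ✓ → 82
job_id=74: ✓ → 210
job_id=75: ✗
job_id=76: ✓ → 82
job_id=77: ✓ → 24
job_id=78: ✗
job_id=79: ✓ → 12
job_id=80: ✓ → 87
job_id=81: ✓ → 27
job_id=82: ✓ → 135
job_id=83: ✓ → 44
cpu_sum = 111 + 101 + 104 + 82 + 210 + 82 + 24 + 12 + 87 + 27 + 135 + 44 = 1019

killed_sum=763, gpu_count=3, cpu_sum=1019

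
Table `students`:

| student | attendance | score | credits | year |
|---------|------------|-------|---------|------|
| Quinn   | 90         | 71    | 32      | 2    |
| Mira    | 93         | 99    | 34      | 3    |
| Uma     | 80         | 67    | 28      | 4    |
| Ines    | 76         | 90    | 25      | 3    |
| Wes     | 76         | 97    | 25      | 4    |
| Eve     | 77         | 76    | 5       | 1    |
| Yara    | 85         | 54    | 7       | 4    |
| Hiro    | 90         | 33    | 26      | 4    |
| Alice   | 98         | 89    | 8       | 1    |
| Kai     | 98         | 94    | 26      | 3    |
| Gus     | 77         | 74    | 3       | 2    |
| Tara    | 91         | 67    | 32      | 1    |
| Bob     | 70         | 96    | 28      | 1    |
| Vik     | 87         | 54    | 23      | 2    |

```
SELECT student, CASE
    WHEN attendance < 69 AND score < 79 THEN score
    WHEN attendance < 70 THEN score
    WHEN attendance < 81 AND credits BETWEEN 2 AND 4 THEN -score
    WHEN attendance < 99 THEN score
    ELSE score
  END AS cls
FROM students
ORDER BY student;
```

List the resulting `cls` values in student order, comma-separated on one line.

89, 96, 76, -74, 33, 90, 94, 99, 71, 67, 67, 54, 97, 54

student=Alice: attendance < 99 → 89
student=Bob: attendance < 99 → 96
student=Eve: attendance < 99 → 76
student=Gus: attendance < 81 AND credits BETWEEN 2 AND 4 → -74
student=Hiro: attendance < 99 → 33
student=Ines: attendance < 99 → 90
student=Kai: attendance < 99 → 94
student=Mira: attendance < 99 → 99
student=Quinn: attendance < 99 → 71
student=Tara: attendance < 99 → 67
student=Uma: attendance < 99 → 67
student=Vik: attendance < 99 → 54
student=Wes: attendance < 99 → 97
student=Yara: attendance < 99 → 54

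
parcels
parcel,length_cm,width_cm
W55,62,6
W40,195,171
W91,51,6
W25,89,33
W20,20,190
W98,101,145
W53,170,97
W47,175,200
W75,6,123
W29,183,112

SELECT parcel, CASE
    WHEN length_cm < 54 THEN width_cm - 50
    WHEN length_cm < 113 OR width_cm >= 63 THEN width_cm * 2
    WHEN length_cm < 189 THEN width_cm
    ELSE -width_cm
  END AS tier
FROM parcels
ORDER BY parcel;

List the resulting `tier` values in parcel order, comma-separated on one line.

parcel=W20: length_cm < 54 → 140
parcel=W25: length_cm < 113 OR width_cm >= 63 → 66
parcel=W29: length_cm < 113 OR width_cm >= 63 → 224
parcel=W40: length_cm < 113 OR width_cm >= 63 → 342
parcel=W47: length_cm < 113 OR width_cm >= 63 → 400
parcel=W53: length_cm < 113 OR width_cm >= 63 → 194
parcel=W55: length_cm < 113 OR width_cm >= 63 → 12
parcel=W75: length_cm < 54 → 73
parcel=W91: length_cm < 54 → -44
parcel=W98: length_cm < 113 OR width_cm >= 63 → 290

140, 66, 224, 342, 400, 194, 12, 73, -44, 290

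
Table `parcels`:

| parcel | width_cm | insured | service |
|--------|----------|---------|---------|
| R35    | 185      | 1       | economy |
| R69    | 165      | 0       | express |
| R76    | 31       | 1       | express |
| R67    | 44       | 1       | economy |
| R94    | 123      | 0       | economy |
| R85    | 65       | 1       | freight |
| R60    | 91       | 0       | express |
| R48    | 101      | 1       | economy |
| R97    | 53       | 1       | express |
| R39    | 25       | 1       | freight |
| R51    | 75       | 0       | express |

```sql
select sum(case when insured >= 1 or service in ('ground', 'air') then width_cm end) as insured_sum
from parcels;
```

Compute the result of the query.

504

parcel=R35: ✓ → 185
parcel=R69: ✗
parcel=R76: ✓ → 31
parcel=R67: ✓ → 44
parcel=R94: ✗
parcel=R85: ✓ → 65
parcel=R60: ✗
parcel=R48: ✓ → 101
parcel=R97: ✓ → 53
parcel=R39: ✓ → 25
parcel=R51: ✗
insured_sum = 185 + 31 + 44 + 65 + 101 + 53 + 25 = 504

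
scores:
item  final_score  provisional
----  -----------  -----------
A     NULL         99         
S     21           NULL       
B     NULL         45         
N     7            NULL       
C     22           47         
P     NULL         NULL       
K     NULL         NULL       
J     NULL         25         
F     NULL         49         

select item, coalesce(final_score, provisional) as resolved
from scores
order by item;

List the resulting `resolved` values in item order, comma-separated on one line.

item=A: final_score=NULL, provisional=99 → 99
item=B: final_score=NULL, provisional=45 → 45
item=C: final_score=22 → 22
item=F: final_score=NULL, provisional=49 → 49
item=J: final_score=NULL, provisional=25 → 25
item=K: final_score=NULL, provisional=NULL (all NULL) → NULL
item=N: final_score=7 → 7
item=P: final_score=NULL, provisional=NULL (all NULL) → NULL
item=S: final_score=21 → 21

99, 45, 22, 49, 25, NULL, 7, NULL, 21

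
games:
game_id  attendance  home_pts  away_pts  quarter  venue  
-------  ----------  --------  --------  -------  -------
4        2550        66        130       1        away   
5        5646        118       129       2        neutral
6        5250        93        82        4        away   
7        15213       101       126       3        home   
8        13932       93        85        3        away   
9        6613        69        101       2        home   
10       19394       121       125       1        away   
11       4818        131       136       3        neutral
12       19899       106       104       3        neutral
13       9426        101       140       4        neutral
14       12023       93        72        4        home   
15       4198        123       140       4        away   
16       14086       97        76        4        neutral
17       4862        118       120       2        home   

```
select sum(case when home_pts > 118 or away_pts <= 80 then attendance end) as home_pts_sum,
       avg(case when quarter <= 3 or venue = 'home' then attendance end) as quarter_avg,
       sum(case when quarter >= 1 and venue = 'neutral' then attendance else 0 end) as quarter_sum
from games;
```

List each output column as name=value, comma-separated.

home_pts_sum=54519, quarter_avg=10495, quarter_sum=53875

[home_pts_sum: home_pts > 118 or away_pts <= 80]
game_id=4: ✗
game_id=5: ✗
game_id=6: ✗
game_id=7: ✗
game_id=8: ✗
game_id=9: ✗
game_id=10: ✓ → 19394
game_id=11: ✓ → 4818
game_id=12: ✗
game_id=13: ✗
game_id=14: ✓ → 12023
game_id=15: ✓ → 4198
game_id=16: ✓ → 14086
game_id=17: ✗
home_pts_sum = 19394 + 4818 + 12023 + 4198 + 14086 = 54519
—
[quarter_avg: quarter <= 3 or venue = 'home']
game_id=4: ✓ → 2550
game_id=5: ✓ → 5646
game_id=6: ✗
game_id=7: ✓ → 15213
game_id=8: ✓ → 13932
game_id=9: ✓ → 6613
game_id=10: ✓ → 19394
game_id=11: ✓ → 4818
game_id=12: ✓ → 19899
game_id=13: ✗
game_id=14: ✓ → 12023
game_id=15: ✗
game_id=16: ✗
game_id=17: ✓ → 4862
quarter_avg = (2550 + 5646 + 15213 + 13932 + 6613 + 19394 + 4818 + 19899 + 12023 + 4862) / 10 = 10495
—
[quarter_sum: quarter >= 1 and venue = 'neutral']
game_id=4: ✗
game_id=5: ✓ → 5646
game_id=6: ✗
game_id=7: ✗
game_id=8: ✗
game_id=9: ✗
game_id=10: ✗
game_id=11: ✓ → 4818
game_id=12: ✓ → 19899
game_id=13: ✓ → 9426
game_id=14: ✗
game_id=15: ✗
game_id=16: ✓ → 14086
game_id=17: ✗
quarter_sum = 5646 + 4818 + 19899 + 9426 + 14086 = 53875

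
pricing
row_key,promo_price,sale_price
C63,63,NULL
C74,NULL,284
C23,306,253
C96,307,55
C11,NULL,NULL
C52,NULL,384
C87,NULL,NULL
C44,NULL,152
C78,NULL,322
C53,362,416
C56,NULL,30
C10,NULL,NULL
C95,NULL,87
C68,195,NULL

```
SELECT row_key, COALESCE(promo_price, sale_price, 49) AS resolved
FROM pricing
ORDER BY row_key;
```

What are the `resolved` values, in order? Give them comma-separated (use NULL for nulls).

49, 49, 306, 152, 384, 362, 30, 63, 195, 284, 322, 49, 87, 307

row_key=C10: promo_price=NULL, sale_price=NULL, → literal 49 → 49
row_key=C11: promo_price=NULL, sale_price=NULL, → literal 49 → 49
row_key=C23: promo_price=306 → 306
row_key=C44: promo_price=NULL, sale_price=152 → 152
row_key=C52: promo_price=NULL, sale_price=384 → 384
row_key=C53: promo_price=362 → 362
row_key=C56: promo_price=NULL, sale_price=30 → 30
row_key=C63: promo_price=63 → 63
row_key=C68: promo_price=195 → 195
row_key=C74: promo_price=NULL, sale_price=284 → 284
row_key=C78: promo_price=NULL, sale_price=322 → 322
row_key=C87: promo_price=NULL, sale_price=NULL, → literal 49 → 49
row_key=C95: promo_price=NULL, sale_price=87 → 87
row_key=C96: promo_price=307 → 307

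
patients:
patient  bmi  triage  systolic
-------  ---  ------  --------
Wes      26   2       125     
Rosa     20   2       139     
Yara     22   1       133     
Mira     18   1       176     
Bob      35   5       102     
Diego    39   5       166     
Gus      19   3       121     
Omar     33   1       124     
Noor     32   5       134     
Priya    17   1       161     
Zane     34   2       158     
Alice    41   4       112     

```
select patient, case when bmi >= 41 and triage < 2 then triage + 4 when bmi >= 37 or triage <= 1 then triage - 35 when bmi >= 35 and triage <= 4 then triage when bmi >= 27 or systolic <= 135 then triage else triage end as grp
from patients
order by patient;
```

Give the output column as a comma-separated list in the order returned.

patient=Alice: bmi >= 37 or triage <= 1 → -31
patient=Bob: bmi >= 27 or systolic <= 135 → 5
patient=Diego: bmi >= 37 or triage <= 1 → -30
patient=Gus: bmi >= 27 or systolic <= 135 → 3
patient=Mira: bmi >= 37 or triage <= 1 → -34
patient=Noor: bmi >= 27 or systolic <= 135 → 5
patient=Omar: bmi >= 37 or triage <= 1 → -34
patient=Priya: bmi >= 37 or triage <= 1 → -34
patient=Rosa: ELSE → 2
patient=Wes: bmi >= 27 or systolic <= 135 → 2
patient=Yara: bmi >= 37 or triage <= 1 → -34
patient=Zane: bmi >= 27 or systolic <= 135 → 2

-31, 5, -30, 3, -34, 5, -34, -34, 2, 2, -34, 2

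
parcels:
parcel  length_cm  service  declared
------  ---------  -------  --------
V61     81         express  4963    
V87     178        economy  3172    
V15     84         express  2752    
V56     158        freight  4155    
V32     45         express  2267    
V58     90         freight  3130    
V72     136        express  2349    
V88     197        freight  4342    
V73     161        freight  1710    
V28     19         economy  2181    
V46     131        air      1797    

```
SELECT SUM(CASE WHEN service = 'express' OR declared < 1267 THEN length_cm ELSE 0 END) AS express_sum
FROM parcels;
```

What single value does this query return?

346

parcel=V61: ✓ → 81
parcel=V87: ✗
parcel=V15: ✓ → 84
parcel=V56: ✗
parcel=V32: ✓ → 45
parcel=V58: ✗
parcel=V72: ✓ → 136
parcel=V88: ✗
parcel=V73: ✗
parcel=V28: ✗
parcel=V46: ✗
express_sum = 81 + 84 + 45 + 136 = 346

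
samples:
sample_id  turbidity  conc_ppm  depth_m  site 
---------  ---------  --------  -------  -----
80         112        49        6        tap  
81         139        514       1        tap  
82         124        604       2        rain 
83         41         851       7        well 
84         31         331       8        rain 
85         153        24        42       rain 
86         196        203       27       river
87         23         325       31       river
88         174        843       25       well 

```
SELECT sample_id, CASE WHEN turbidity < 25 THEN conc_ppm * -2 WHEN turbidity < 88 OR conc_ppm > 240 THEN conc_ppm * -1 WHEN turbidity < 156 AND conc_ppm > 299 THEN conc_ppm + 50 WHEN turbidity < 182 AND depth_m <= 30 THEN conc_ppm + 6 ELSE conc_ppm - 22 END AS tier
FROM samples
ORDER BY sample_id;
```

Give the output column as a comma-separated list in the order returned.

sample_id=80: turbidity < 182 AND depth_m <= 30 → 55
sample_id=81: turbidity < 88 OR conc_ppm > 240 → -514
sample_id=82: turbidity < 88 OR conc_ppm > 240 → -604
sample_id=83: turbidity < 88 OR conc_ppm > 240 → -851
sample_id=84: turbidity < 88 OR conc_ppm > 240 → -331
sample_id=85: ELSE → 2
sample_id=86: ELSE → 181
sample_id=87: turbidity < 25 → -650
sample_id=88: turbidity < 88 OR conc_ppm > 240 → -843

55, -514, -604, -851, -331, 2, 181, -650, -843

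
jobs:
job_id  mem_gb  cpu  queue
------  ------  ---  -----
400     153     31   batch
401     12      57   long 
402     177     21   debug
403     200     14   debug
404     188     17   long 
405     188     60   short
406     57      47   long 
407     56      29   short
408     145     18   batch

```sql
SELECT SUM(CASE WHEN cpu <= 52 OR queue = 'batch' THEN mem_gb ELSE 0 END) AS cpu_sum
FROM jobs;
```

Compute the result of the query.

job_id=400: ✓ → 153
job_id=401: ✗
job_id=402: ✓ → 177
job_id=403: ✓ → 200
job_id=404: ✓ → 188
job_id=405: ✗
job_id=406: ✓ → 57
job_id=407: ✓ → 56
job_id=408: ✓ → 145
cpu_sum = 153 + 177 + 200 + 188 + 57 + 56 + 145 = 976

976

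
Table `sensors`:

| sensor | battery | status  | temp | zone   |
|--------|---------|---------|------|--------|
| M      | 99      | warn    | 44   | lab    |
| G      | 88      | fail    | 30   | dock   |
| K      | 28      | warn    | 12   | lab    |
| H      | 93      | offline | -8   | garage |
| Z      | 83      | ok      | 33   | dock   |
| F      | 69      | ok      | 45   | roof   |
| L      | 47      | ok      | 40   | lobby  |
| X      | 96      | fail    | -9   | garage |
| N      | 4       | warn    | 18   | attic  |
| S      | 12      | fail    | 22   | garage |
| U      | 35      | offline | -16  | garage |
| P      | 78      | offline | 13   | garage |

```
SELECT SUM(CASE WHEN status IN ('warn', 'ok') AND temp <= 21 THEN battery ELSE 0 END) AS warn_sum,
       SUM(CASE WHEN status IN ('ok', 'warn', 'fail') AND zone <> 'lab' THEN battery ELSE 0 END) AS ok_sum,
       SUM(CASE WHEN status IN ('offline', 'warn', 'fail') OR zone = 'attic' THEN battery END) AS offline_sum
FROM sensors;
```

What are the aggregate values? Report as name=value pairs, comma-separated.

[warn_sum: status IN ('warn', 'ok') AND temp <= 21]
sensor=M: ✗
sensor=G: ✗
sensor=K: ✓ → 28
sensor=H: ✗
sensor=Z: ✗
sensor=F: ✗
sensor=L: ✗
sensor=X: ✗
sensor=N: ✓ → 4
sensor=S: ✗
sensor=U: ✗
sensor=P: ✗
warn_sum = 28 + 4 = 32
—
[ok_sum: status IN ('ok', 'warn', 'fail') AND zone <> 'lab']
sensor=M: ✗
sensor=G: ✓ → 88
sensor=K: ✗
sensor=H: ✗
sensor=Z: ✓ → 83
sensor=F: ✓ → 69
sensor=L: ✓ → 47
sensor=X: ✓ → 96
sensor=N: ✓ → 4
sensor=S: ✓ → 12
sensor=U: ✗
sensor=P: ✗
ok_sum = 88 + 83 + 69 + 47 + 96 + 4 + 12 = 399
—
[offline_sum: status IN ('offline', 'warn', 'fail') OR zone = 'attic']
sensor=M: ✓ → 99
sensor=G: ✓ → 88
sensor=K: ✓ → 28
sensor=H: ✓ → 93
sensor=Z: ✗
sensor=F: ✗
sensor=L: ✗
sensor=X: ✓ → 96
sensor=N: ✓ → 4
sensor=S: ✓ → 12
sensor=U: ✓ → 35
sensor=P: ✓ → 78
offline_sum = 99 + 88 + 28 + 93 + 96 + 4 + 12 + 35 + 78 = 533

warn_sum=32, ok_sum=399, offline_sum=533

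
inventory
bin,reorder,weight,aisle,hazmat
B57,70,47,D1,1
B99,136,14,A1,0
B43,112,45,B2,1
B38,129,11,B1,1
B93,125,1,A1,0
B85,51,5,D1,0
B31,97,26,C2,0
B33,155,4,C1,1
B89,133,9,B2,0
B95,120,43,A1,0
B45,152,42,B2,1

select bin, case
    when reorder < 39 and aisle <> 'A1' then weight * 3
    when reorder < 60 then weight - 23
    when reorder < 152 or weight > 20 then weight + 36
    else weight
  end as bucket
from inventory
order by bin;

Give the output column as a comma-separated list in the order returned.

62, 4, 47, 81, 78, 83, -18, 45, 37, 79, 50

bin=B31: reorder < 152 or weight > 20 → 62
bin=B33: ELSE → 4
bin=B38: reorder < 152 or weight > 20 → 47
bin=B43: reorder < 152 or weight > 20 → 81
bin=B45: reorder < 152 or weight > 20 → 78
bin=B57: reorder < 152 or weight > 20 → 83
bin=B85: reorder < 60 → -18
bin=B89: reorder < 152 or weight > 20 → 45
bin=B93: reorder < 152 or weight > 20 → 37
bin=B95: reorder < 152 or weight > 20 → 79
bin=B99: reorder < 152 or weight > 20 → 50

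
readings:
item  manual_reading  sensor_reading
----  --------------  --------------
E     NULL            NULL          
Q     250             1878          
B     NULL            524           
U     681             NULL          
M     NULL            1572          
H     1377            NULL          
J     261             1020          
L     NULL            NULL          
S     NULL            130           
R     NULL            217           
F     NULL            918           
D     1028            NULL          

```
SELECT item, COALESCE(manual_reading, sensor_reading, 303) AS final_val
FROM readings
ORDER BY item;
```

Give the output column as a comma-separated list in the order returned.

item=B: manual_reading=NULL, sensor_reading=524 → 524
item=D: manual_reading=1028 → 1028
item=E: manual_reading=NULL, sensor_reading=NULL, → literal 303 → 303
item=F: manual_reading=NULL, sensor_reading=918 → 918
item=H: manual_reading=1377 → 1377
item=J: manual_reading=261 → 261
item=L: manual_reading=NULL, sensor_reading=NULL, → literal 303 → 303
item=M: manual_reading=NULL, sensor_reading=1572 → 1572
item=Q: manual_reading=250 → 250
item=R: manual_reading=NULL, sensor_reading=217 → 217
item=S: manual_reading=NULL, sensor_reading=130 → 130
item=U: manual_reading=681 → 681

524, 1028, 303, 918, 1377, 261, 303, 1572, 250, 217, 130, 681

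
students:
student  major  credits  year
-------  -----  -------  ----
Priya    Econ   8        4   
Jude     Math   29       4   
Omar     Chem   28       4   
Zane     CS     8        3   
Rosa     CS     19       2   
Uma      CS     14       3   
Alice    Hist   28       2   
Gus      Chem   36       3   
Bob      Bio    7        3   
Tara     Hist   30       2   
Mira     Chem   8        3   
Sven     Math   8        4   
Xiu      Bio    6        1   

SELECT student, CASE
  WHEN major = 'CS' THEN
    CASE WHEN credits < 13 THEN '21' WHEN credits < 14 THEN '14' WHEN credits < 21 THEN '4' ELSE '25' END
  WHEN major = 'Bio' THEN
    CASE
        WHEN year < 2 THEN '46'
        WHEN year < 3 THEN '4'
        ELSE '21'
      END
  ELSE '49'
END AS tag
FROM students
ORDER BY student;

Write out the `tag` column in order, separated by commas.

49, 21, 49, 49, 49, 49, 49, 4, 49, 49, 4, 46, 21

student=Alice: major='Hist' → outer ELSE → 49
student=Bob: major='Bio' → inner[ELSE] → 21
student=Gus: major='Chem' → outer ELSE → 49
student=Jude: major='Math' → outer ELSE → 49
student=Mira: major='Chem' → outer ELSE → 49
student=Omar: major='Chem' → outer ELSE → 49
student=Priya: major='Econ' → outer ELSE → 49
student=Rosa: major='CS' → inner[credits < 21] → 4
student=Sven: major='Math' → outer ELSE → 49
student=Tara: major='Hist' → outer ELSE → 49
student=Uma: major='CS' → inner[credits < 21] → 4
student=Xiu: major='Bio' → inner[year < 2] → 46
student=Zane: major='CS' → inner[credits < 13] → 21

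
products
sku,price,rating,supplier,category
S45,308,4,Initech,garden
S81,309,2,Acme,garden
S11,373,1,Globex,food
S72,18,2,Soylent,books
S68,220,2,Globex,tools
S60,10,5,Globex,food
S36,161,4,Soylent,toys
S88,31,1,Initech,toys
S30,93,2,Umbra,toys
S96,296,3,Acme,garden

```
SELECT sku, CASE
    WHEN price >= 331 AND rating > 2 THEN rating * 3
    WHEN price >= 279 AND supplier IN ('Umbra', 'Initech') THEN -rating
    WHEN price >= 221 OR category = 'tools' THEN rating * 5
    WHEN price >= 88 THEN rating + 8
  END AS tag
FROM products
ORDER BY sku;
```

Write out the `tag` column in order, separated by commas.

sku=S11: price >= 221 OR category = 'tools' → 5
sku=S30: price >= 88 → 10
sku=S36: price >= 88 → 12
sku=S45: price >= 279 AND supplier IN ('Umbra', 'Initech') → -4
sku=S60: (no match → NULL) → NULL
sku=S68: price >= 221 OR category = 'tools' → 10
sku=S72: (no match → NULL) → NULL
sku=S81: price >= 221 OR category = 'tools' → 10
sku=S88: (no match → NULL) → NULL
sku=S96: price >= 221 OR category = 'tools' → 15

5, 10, 12, -4, NULL, 10, NULL, 10, NULL, 15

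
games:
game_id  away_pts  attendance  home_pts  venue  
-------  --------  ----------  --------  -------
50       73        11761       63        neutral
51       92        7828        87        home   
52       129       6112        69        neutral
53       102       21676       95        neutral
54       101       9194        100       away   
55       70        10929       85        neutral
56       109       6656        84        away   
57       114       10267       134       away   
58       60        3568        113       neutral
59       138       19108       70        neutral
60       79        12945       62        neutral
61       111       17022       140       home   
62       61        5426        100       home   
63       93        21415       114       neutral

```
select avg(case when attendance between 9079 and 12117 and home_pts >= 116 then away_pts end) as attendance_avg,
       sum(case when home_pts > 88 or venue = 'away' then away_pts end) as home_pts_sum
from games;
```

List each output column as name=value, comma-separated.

attendance_avg=114, home_pts_sum=751

[attendance_avg: attendance between 9079 and 12117 and home_pts >= 116]
game_id=50: ✗
game_id=51: ✗
game_id=52: ✗
game_id=53: ✗
game_id=54: ✗
game_id=55: ✗
game_id=56: ✗
game_id=57: ✓ → 114
game_id=58: ✗
game_id=59: ✗
game_id=60: ✗
game_id=61: ✗
game_id=62: ✗
game_id=63: ✗
attendance_avg = 114
—
[home_pts_sum: home_pts > 88 or venue = 'away']
game_id=50: ✗
game_id=51: ✗
game_id=52: ✗
game_id=53: ✓ → 102
game_id=54: ✓ → 101
game_id=55: ✗
game_id=56: ✓ → 109
game_id=57: ✓ → 114
game_id=58: ✓ → 60
game_id=59: ✗
game_id=60: ✗
game_id=61: ✓ → 111
game_id=62: ✓ → 61
game_id=63: ✓ → 93
home_pts_sum = 102 + 101 + 109 + 114 + 60 + 111 + 61 + 93 = 751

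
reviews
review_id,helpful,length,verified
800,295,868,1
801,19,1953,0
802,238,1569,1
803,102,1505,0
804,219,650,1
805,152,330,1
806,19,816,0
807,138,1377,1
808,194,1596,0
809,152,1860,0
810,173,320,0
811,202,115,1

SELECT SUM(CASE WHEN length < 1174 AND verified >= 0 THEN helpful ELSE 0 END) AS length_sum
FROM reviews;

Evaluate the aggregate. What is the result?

1060

review_id=800: ✓ → 295
review_id=801: ✗
review_id=802: ✗
review_id=803: ✗
review_id=804: ✓ → 219
review_id=805: ✓ → 152
review_id=806: ✓ → 19
review_id=807: ✗
review_id=808: ✗
review_id=809: ✗
review_id=810: ✓ → 173
review_id=811: ✓ → 202
length_sum = 295 + 219 + 152 + 19 + 173 + 202 = 1060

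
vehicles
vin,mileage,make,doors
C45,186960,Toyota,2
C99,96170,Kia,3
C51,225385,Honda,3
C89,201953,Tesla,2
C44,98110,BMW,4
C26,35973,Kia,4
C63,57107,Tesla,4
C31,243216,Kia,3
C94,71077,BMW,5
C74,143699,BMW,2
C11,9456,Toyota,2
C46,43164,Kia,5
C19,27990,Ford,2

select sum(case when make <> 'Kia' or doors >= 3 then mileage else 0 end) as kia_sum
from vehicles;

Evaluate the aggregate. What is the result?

1440260

vin=C45: ✓ → 186960
vin=C99: ✓ → 96170
vin=C51: ✓ → 225385
vin=C89: ✓ → 201953
vin=C44: ✓ → 98110
vin=C26: ✓ → 35973
vin=C63: ✓ → 57107
vin=C31: ✓ → 243216
vin=C94: ✓ → 71077
vin=C74: ✓ → 143699
vin=C11: ✓ → 9456
vin=C46: ✓ → 43164
vin=C19: ✓ → 27990
kia_sum = 186960 + 96170 + 225385 + 201953 + 98110 + 35973 + 57107 + 243216 + 71077 + 143699 + 9456 + 43164 + 27990 = 1440260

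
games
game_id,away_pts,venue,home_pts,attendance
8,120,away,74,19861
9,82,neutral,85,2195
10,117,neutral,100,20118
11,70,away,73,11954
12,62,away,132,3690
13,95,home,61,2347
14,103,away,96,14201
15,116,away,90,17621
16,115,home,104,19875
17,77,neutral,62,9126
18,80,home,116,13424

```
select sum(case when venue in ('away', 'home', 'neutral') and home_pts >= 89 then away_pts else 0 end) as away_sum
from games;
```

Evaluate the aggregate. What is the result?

game_id=8: ✗
game_id=9: ✗
game_id=10: ✓ → 117
game_id=11: ✗
game_id=12: ✓ → 62
game_id=13: ✗
game_id=14: ✓ → 103
game_id=15: ✓ → 116
game_id=16: ✓ → 115
game_id=17: ✗
game_id=18: ✓ → 80
away_sum = 117 + 62 + 103 + 116 + 115 + 80 = 593

593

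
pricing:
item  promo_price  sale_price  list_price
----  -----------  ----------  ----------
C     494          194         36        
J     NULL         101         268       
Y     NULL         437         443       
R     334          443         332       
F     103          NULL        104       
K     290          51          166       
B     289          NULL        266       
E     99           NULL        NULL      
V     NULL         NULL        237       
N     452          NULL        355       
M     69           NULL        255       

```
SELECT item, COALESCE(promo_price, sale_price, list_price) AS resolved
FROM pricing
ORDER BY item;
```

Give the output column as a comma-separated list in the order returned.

289, 494, 99, 103, 101, 290, 69, 452, 334, 237, 437

item=B: promo_price=289 → 289
item=C: promo_price=494 → 494
item=E: promo_price=99 → 99
item=F: promo_price=103 → 103
item=J: promo_price=NULL, sale_price=101 → 101
item=K: promo_price=290 → 290
item=M: promo_price=69 → 69
item=N: promo_price=452 → 452
item=R: promo_price=334 → 334
item=V: promo_price=NULL, sale_price=NULL, list_price=237 → 237
item=Y: promo_price=NULL, sale_price=437 → 437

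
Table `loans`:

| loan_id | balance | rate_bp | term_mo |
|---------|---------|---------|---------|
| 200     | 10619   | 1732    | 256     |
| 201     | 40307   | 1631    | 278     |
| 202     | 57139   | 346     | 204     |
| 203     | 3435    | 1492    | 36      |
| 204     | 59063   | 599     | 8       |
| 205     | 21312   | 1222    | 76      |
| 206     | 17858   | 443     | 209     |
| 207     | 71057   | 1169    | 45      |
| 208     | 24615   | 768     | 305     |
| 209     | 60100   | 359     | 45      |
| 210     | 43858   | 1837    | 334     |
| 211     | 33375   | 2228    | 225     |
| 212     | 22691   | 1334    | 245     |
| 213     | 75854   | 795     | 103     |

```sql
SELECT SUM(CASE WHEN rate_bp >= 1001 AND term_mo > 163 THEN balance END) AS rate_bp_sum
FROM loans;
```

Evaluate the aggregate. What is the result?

150850

loan_id=200: ✓ → 10619
loan_id=201: ✓ → 40307
loan_id=202: ✗
loan_id=203: ✗
loan_id=204: ✗
loan_id=205: ✗
loan_id=206: ✗
loan_id=207: ✗
loan_id=208: ✗
loan_id=209: ✗
loan_id=210: ✓ → 43858
loan_id=211: ✓ → 33375
loan_id=212: ✓ → 22691
loan_id=213: ✗
rate_bp_sum = 10619 + 40307 + 43858 + 33375 + 22691 = 150850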